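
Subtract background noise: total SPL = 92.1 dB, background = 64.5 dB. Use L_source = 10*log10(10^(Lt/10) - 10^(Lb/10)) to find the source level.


10^(92.1/10) = 1.62181e+09
10^(64.5/10) = 2.81838e+06
Difference = 1.62181e+09 - 2.81838e+06 = 1.61899e+09
L_source = 10*log10(1.61899e+09) = 92.092 dB


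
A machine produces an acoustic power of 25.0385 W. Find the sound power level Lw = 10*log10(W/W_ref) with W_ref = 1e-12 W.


W / W_ref = 25.0385 / 1e-12 = 2.50385e+13
Lw = 10 * log10(2.50385e+13) = 133.99 dB


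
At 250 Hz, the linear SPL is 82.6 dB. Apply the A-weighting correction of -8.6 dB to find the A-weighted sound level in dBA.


A-weighting table: 250 Hz -> -8.6 dB correction
SPL_A = SPL + correction = 82.6 + (-8.6) = 74 dBA


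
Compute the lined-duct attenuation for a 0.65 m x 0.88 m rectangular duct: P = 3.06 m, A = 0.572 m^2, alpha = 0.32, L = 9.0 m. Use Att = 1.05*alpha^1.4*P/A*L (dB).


alpha^1.4 = 0.32^1.4 = 0.202866
Attenuation rate = 1.05 * alpha^1.4 * P / A
= 1.05 * 0.202866 * 3.06 / 0.572 = 1.13953 dB/m
Total Att = 1.13953 * 9.0 = 10.256 dB


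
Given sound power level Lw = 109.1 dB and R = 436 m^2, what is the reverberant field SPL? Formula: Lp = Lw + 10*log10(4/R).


4/R = 4/436 = 0.00917431
Lp = 109.1 + 10*log10(0.00917431) = 88.726 dB


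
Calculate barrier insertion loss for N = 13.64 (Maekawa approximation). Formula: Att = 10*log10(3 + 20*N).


3 + 20*N = 3 + 20*13.64 = 275.8
Att = 10*log10(275.8) = 24.406 dB


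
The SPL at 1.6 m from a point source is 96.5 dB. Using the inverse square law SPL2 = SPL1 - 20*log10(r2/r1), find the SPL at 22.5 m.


r2/r1 = 22.5/1.6 = 14.0625
Correction = 20*log10(14.0625) = 22.9613 dB
SPL2 = 96.5 - 22.9613 = 73.539 dB


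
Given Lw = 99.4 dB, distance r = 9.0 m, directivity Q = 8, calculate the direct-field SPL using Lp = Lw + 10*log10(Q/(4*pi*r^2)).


4*pi*r^2 = 4*pi*9.0^2 = 1017.88 m^2
Q / (4*pi*r^2) = 8 / 1017.88 = 0.00785947
Lp = 99.4 + 10*log10(0.00785947) = 78.354 dB


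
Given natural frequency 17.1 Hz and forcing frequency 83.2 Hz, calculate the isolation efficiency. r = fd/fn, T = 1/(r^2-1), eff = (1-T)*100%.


r = 83.2 / 17.1 = 4.8655
r^2 - 1 = 4.8655^2 - 1 = 22.6731
T = 1/22.6731 = 0.0441051
Efficiency = (1 - 0.0441051)*100 = 95.589 %


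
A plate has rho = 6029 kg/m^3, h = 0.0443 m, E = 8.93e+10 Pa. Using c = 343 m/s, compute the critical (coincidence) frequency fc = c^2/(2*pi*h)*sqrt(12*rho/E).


12*rho/E = 12*6029/8.93e+10 = 8.10168e-07
sqrt(12*rho/E) = sqrt(8.10168e-07) = 0.000900093
c^2/(2*pi*h) = 343^2/(2*pi*0.0443) = 422673
fc = 422673 * 0.000900093 = 380.45 Hz


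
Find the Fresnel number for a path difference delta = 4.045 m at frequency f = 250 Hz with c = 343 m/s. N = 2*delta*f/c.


N = 2*delta*f/c = 2*delta/lambda, where lambda = c/f
lambda = 343 / 250 = 1.372 m
N = 2 * 4.045 / 1.372 = 5.8965


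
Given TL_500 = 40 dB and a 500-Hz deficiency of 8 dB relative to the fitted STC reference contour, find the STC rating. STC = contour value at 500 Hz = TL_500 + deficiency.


By ASTM E413, STC = value of the fitted reference contour at 500 Hz.
Contour value at 500 Hz = TL_500 + deficiency = 40 + 8 = 48
STC = 48


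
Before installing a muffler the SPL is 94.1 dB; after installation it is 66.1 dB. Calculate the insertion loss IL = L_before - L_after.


Insertion loss = SPL without muffler - SPL with muffler
IL = 94.1 - 66.1 = 28 dB


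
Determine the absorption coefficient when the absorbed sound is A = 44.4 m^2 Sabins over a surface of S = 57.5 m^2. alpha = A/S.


Absorption coefficient = absorbed power / incident power
alpha = A / S = 44.4 / 57.5 = 0.77217


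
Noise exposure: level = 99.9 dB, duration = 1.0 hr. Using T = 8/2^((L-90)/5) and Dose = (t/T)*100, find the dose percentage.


T_allowed = 8 / 2^((99.9 - 90)/5) = 2.02792 hr
Dose = 1.0 / 2.02792 * 100 = 49.312 %


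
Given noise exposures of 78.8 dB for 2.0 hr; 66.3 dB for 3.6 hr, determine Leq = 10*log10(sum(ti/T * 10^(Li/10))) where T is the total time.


T_total = 2.0 + 3.6 = 5.6 hr
(2.0/5.6) * 10^(78.8/10) = 2.70921e+07
(3.6/5.6) * 10^(66.3/10) = 2.7423e+06
Sum = 2.70921e+07 + 2.7423e+06 = 2.98344e+07
Leq = 10*log10(2.98344e+07) = 74.747 dB


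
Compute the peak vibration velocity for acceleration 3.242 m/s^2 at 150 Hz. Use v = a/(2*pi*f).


omega = 2*pi*f = 2*pi*150 = 942.478 rad/s
v = a / omega = 3.242 / 942.478 = 0.0034399 m/s


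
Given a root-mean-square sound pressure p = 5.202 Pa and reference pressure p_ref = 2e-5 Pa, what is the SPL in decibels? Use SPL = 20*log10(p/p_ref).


p / p_ref = 5.202 / 2e-5 = 260100
SPL = 20 * log10(260100) = 108.3 dB


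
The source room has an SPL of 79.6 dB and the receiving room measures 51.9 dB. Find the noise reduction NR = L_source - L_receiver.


NR = L_source - L_receiver (difference between source and receiving room levels)
NR = 79.6 - 51.9 = 27.7 dB


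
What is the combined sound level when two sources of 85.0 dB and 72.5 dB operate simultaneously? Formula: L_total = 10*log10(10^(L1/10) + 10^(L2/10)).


10^(85.0/10) = 3.16228e+08
10^(72.5/10) = 1.77828e+07
Sum = 3.16228e+08 + 1.77828e+07 = 3.34011e+08
L_total = 10*log10(3.34011e+08) = 85.238 dB


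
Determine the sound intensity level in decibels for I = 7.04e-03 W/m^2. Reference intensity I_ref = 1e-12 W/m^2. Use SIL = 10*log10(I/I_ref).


I / I_ref = 7.04e-03 / 1e-12 = 7.04e+09
SIL = 10 * log10(7.04e+09) = 98.476 dB


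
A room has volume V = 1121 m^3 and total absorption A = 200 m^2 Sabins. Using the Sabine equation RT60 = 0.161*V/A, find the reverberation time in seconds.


RT60 = 0.161 * 1121 / 200 = 0.90241 s


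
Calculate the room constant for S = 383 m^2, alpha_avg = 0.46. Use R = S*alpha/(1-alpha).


R = 383 * 0.46 / (1 - 0.46) = 326.26 m^2


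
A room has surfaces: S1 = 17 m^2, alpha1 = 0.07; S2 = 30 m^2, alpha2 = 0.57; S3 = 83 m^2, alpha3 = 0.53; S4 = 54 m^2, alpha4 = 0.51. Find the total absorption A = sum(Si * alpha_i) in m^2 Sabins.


17 * 0.07 = 1.19
30 * 0.57 = 17.1
83 * 0.53 = 43.99
54 * 0.51 = 27.54
A_total = 1.19 + 17.1 + 43.99 + 27.54 = 89.82 m^2


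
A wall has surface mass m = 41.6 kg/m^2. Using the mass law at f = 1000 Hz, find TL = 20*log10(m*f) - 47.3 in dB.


m * f = 41.6 * 1000 = 41600
20*log10(41600) = 92.3819 dB
TL = 92.3819 - 47.3 = 45.082 dB


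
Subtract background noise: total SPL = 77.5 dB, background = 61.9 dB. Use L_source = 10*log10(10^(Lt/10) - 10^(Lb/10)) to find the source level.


10^(77.5/10) = 5.62341e+07
10^(61.9/10) = 1.54882e+06
Difference = 5.62341e+07 - 1.54882e+06 = 5.46853e+07
L_source = 10*log10(5.46853e+07) = 77.379 dB


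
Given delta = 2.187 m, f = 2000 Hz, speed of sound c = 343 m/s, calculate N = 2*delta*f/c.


N = 2*delta*f/c = 2*delta/lambda, where lambda = c/f
lambda = 343 / 2000 = 0.1715 m
N = 2 * 2.187 / 0.1715 = 25.504


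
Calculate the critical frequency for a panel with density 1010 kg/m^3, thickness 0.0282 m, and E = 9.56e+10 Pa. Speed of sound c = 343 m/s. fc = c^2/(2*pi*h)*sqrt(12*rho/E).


12*rho/E = 12*1010/9.56e+10 = 1.26778e-07
sqrt(12*rho/E) = sqrt(1.26778e-07) = 0.000356059
c^2/(2*pi*h) = 343^2/(2*pi*0.0282) = 663987
fc = 663987 * 0.000356059 = 236.42 Hz


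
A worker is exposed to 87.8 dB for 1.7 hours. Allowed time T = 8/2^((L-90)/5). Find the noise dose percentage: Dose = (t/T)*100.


T_allowed = 8 / 2^((87.8 - 90)/5) = 10.8528 hr
Dose = 1.7 / 10.8528 * 100 = 15.664 %


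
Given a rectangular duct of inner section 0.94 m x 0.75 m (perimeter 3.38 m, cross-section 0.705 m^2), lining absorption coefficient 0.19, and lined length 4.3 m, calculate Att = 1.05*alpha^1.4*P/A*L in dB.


alpha^1.4 = 0.19^1.4 = 0.0977811
Attenuation rate = 1.05 * alpha^1.4 * P / A
= 1.05 * 0.0977811 * 3.38 / 0.705 = 0.492234 dB/m
Total Att = 0.492234 * 4.3 = 2.1166 dB


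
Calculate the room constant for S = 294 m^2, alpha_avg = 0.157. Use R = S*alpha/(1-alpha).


R = 294 * 0.157 / (1 - 0.157) = 54.754 m^2


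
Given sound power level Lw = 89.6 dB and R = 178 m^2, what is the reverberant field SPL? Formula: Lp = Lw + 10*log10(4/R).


4/R = 4/178 = 0.0224719
Lp = 89.6 + 10*log10(0.0224719) = 73.116 dB


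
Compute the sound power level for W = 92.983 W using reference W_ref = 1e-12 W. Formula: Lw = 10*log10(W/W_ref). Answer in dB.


W / W_ref = 92.983 / 1e-12 = 9.2983e+13
Lw = 10 * log10(9.2983e+13) = 139.68 dB


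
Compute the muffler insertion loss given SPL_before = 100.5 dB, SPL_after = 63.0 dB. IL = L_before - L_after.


Insertion loss = SPL without muffler - SPL with muffler
IL = 100.5 - 63.0 = 37.5 dB


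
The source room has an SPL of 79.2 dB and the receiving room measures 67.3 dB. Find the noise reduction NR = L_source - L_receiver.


NR = L_source - L_receiver (difference between source and receiving room levels)
NR = 79.2 - 67.3 = 11.9 dB


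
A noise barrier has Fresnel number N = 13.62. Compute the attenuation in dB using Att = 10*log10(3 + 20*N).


3 + 20*N = 3 + 20*13.62 = 275.4
Att = 10*log10(275.4) = 24.4 dB


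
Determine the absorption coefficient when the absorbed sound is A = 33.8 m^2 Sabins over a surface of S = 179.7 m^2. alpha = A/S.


Absorption coefficient = absorbed power / incident power
alpha = A / S = 33.8 / 179.7 = 0.18809


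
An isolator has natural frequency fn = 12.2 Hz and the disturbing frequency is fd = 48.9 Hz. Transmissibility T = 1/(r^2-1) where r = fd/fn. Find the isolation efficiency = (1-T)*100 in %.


r = 48.9 / 12.2 = 4.0082
r^2 - 1 = 4.0082^2 - 1 = 15.0657
T = 1/15.0657 = 0.0663759
Efficiency = (1 - 0.0663759)*100 = 93.362 %


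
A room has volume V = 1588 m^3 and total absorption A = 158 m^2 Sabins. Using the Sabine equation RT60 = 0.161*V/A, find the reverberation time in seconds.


RT60 = 0.161 * 1588 / 158 = 1.6182 s


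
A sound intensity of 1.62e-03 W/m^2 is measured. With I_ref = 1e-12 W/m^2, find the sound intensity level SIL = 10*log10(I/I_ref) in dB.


I / I_ref = 1.62e-03 / 1e-12 = 1.62e+09
SIL = 10 * log10(1.62e+09) = 92.095 dB


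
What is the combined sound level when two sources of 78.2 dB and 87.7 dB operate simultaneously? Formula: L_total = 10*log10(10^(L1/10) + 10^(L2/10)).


10^(78.2/10) = 6.60693e+07
10^(87.7/10) = 5.88844e+08
Sum = 6.60693e+07 + 5.88844e+08 = 6.54913e+08
L_total = 10*log10(6.54913e+08) = 88.162 dB


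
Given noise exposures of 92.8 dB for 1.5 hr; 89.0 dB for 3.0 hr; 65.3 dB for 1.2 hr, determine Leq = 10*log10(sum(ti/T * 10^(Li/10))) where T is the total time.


T_total = 1.5 + 3.0 + 1.2 = 5.7 hr
(1.5/5.7) * 10^(92.8/10) = 5.01437e+08
(3.0/5.7) * 10^(89.0/10) = 4.18067e+08
(1.2/5.7) * 10^(65.3/10) = 713356
Sum = 5.01437e+08 + 4.18067e+08 + 713356 = 9.20217e+08
Leq = 10*log10(9.20217e+08) = 89.639 dB


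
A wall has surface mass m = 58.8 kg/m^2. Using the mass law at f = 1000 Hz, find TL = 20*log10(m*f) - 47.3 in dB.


m * f = 58.8 * 1000 = 58800
20*log10(58800) = 95.3875 dB
TL = 95.3875 - 47.3 = 48.088 dB


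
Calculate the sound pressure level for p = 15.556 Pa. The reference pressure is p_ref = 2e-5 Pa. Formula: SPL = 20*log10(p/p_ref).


p / p_ref = 15.556 / 2e-5 = 777800
SPL = 20 * log10(777800) = 117.82 dB


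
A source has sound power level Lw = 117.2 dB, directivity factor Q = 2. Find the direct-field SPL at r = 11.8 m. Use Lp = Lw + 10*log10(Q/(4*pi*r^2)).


4*pi*r^2 = 4*pi*11.8^2 = 1749.74 m^2
Q / (4*pi*r^2) = 2 / 1749.74 = 0.00114303
Lp = 117.2 + 10*log10(0.00114303) = 87.781 dB


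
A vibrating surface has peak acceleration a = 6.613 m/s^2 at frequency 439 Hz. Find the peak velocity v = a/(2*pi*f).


omega = 2*pi*f = 2*pi*439 = 2758.32 rad/s
v = a / omega = 6.613 / 2758.32 = 0.0023975 m/s


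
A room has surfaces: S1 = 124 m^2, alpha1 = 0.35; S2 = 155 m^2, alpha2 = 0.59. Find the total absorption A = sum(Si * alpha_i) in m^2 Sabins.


124 * 0.35 = 43.4
155 * 0.59 = 91.45
A_total = 43.4 + 91.45 = 134.85 m^2


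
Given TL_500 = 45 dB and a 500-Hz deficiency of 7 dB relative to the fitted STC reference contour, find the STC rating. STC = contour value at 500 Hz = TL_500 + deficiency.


By ASTM E413, STC = value of the fitted reference contour at 500 Hz.
Contour value at 500 Hz = TL_500 + deficiency = 45 + 7 = 52
STC = 52


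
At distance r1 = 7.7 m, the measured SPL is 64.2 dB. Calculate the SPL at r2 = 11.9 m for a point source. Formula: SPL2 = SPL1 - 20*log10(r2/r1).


r2/r1 = 11.9/7.7 = 1.54545
Correction = 20*log10(1.54545) = 3.7811 dB
SPL2 = 64.2 - 3.7811 = 60.419 dB


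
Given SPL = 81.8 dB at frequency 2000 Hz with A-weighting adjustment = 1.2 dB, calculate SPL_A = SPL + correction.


A-weighting table: 2000 Hz -> 1.2 dB correction
SPL_A = SPL + correction = 81.8 + (1.2) = 83 dBA


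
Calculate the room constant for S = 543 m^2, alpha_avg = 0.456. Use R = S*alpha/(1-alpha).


R = 543 * 0.456 / (1 - 0.456) = 455.16 m^2


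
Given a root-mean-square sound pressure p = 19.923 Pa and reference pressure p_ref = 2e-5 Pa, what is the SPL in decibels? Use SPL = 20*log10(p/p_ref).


p / p_ref = 19.923 / 2e-5 = 996150
SPL = 20 * log10(996150) = 119.97 dB


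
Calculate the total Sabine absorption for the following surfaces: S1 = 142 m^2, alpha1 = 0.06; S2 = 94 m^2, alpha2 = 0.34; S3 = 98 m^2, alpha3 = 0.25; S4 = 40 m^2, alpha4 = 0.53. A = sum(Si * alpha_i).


142 * 0.06 = 8.52
94 * 0.34 = 31.96
98 * 0.25 = 24.5
40 * 0.53 = 21.2
A_total = 8.52 + 31.96 + 24.5 + 21.2 = 86.18 m^2


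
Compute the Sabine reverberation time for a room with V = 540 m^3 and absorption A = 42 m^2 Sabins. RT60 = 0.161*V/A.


RT60 = 0.161 * 540 / 42 = 2.07 s


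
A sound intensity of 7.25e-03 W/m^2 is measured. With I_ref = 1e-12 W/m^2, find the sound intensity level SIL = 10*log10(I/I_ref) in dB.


I / I_ref = 7.25e-03 / 1e-12 = 7.25e+09
SIL = 10 * log10(7.25e+09) = 98.603 dB


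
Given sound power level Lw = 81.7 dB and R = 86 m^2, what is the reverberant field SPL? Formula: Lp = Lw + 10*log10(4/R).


4/R = 4/86 = 0.0465116
Lp = 81.7 + 10*log10(0.0465116) = 68.376 dB


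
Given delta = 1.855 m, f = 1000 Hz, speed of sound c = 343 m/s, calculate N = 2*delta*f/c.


N = 2*delta*f/c = 2*delta/lambda, where lambda = c/f
lambda = 343 / 1000 = 0.343 m
N = 2 * 1.855 / 0.343 = 10.816


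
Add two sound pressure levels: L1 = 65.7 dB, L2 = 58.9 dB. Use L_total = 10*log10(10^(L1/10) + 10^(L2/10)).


10^(65.7/10) = 3.71535e+06
10^(58.9/10) = 776247
Sum = 3.71535e+06 + 776247 = 4.4916e+06
L_total = 10*log10(4.4916e+06) = 66.524 dB


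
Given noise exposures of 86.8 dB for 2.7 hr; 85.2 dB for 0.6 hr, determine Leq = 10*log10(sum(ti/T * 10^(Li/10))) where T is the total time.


T_total = 2.7 + 0.6 = 3.3 hr
(2.7/3.3) * 10^(86.8/10) = 3.91606e+08
(0.6/3.3) * 10^(85.2/10) = 6.02057e+07
Sum = 3.91606e+08 + 6.02057e+07 = 4.51812e+08
Leq = 10*log10(4.51812e+08) = 86.55 dB


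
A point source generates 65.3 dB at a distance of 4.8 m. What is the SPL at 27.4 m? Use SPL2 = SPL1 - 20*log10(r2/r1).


r2/r1 = 27.4/4.8 = 5.70833
Correction = 20*log10(5.70833) = 15.1302 dB
SPL2 = 65.3 - 15.1302 = 50.17 dB


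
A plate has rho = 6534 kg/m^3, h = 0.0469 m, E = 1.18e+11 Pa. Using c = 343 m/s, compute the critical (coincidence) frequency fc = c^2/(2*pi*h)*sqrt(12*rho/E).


12*rho/E = 12*6534/1.18e+11 = 6.64475e-07
sqrt(12*rho/E) = sqrt(6.64475e-07) = 0.000815153
c^2/(2*pi*h) = 343^2/(2*pi*0.0469) = 399241
fc = 399241 * 0.000815153 = 325.44 Hz


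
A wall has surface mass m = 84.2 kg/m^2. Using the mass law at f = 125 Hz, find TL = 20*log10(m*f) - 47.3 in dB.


m * f = 84.2 * 125 = 10525
20*log10(10525) = 80.4444 dB
TL = 80.4444 - 47.3 = 33.144 dB


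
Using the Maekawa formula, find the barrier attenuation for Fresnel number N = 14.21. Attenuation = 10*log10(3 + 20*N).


3 + 20*N = 3 + 20*14.21 = 287.2
Att = 10*log10(287.2) = 24.582 dB


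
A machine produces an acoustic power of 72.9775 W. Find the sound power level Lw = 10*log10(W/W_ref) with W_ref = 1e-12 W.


W / W_ref = 72.9775 / 1e-12 = 7.29775e+13
Lw = 10 * log10(7.29775e+13) = 138.63 dB


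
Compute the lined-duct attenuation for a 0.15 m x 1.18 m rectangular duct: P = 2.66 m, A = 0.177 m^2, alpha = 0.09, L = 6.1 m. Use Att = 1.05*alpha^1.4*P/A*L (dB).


alpha^1.4 = 0.09^1.4 = 0.034351
Attenuation rate = 1.05 * alpha^1.4 * P / A
= 1.05 * 0.034351 * 2.66 / 0.177 = 0.542047 dB/m
Total Att = 0.542047 * 6.1 = 3.3065 dB


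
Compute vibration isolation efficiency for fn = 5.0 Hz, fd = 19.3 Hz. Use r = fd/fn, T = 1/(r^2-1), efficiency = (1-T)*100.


r = 19.3 / 5.0 = 3.86
r^2 - 1 = 3.86^2 - 1 = 13.8996
T = 1/13.8996 = 0.0719445
Efficiency = (1 - 0.0719445)*100 = 92.806 %


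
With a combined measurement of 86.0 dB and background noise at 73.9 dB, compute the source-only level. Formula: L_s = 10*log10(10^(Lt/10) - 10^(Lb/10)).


10^(86.0/10) = 3.98107e+08
10^(73.9/10) = 2.45471e+07
Difference = 3.98107e+08 - 2.45471e+07 = 3.7356e+08
L_source = 10*log10(3.7356e+08) = 85.724 dB


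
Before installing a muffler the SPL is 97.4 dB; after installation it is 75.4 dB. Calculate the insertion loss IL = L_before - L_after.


Insertion loss = SPL without muffler - SPL with muffler
IL = 97.4 - 75.4 = 22 dB


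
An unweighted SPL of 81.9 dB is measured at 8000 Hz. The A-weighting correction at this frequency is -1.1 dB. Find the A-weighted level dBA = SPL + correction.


A-weighting table: 8000 Hz -> -1.1 dB correction
SPL_A = SPL + correction = 81.9 + (-1.1) = 80.8 dBA


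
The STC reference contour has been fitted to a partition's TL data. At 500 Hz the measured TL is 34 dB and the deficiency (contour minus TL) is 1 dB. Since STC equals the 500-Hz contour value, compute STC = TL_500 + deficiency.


By ASTM E413, STC = value of the fitted reference contour at 500 Hz.
Contour value at 500 Hz = TL_500 + deficiency = 34 + 1 = 35
STC = 35


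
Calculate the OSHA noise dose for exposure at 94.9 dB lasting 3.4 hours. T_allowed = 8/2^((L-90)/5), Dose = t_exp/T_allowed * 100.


T_allowed = 8 / 2^((94.9 - 90)/5) = 4.05584 hr
Dose = 3.4 / 4.05584 * 100 = 83.83 %


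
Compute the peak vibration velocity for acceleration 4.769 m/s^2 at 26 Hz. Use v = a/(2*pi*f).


omega = 2*pi*f = 2*pi*26 = 163.363 rad/s
v = a / omega = 4.769 / 163.363 = 0.029193 m/s


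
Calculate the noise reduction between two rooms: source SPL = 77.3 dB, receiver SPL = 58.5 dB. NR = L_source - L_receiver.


NR = L_source - L_receiver (difference between source and receiving room levels)
NR = 77.3 - 58.5 = 18.8 dB


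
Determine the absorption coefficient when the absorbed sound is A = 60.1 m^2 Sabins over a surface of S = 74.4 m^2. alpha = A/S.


Absorption coefficient = absorbed power / incident power
alpha = A / S = 60.1 / 74.4 = 0.8078


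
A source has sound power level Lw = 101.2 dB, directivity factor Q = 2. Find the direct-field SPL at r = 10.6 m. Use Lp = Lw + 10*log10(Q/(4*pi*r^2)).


4*pi*r^2 = 4*pi*10.6^2 = 1411.96 m^2
Q / (4*pi*r^2) = 2 / 1411.96 = 0.00141647
Lp = 101.2 + 10*log10(0.00141647) = 72.712 dB


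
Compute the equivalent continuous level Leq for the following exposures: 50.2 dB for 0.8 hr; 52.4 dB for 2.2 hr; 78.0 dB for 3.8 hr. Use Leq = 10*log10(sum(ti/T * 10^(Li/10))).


T_total = 0.8 + 2.2 + 3.8 = 6.8 hr
(0.8/6.8) * 10^(50.2/10) = 12319.2
(2.2/6.8) * 10^(52.4/10) = 56223
(3.8/6.8) * 10^(78.0/10) = 3.52594e+07
Sum = 12319.2 + 56223 + 3.52594e+07 = 3.53279e+07
Leq = 10*log10(3.53279e+07) = 75.481 dB


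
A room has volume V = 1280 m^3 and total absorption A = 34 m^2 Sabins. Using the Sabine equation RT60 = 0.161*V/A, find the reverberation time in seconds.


RT60 = 0.161 * 1280 / 34 = 6.0612 s


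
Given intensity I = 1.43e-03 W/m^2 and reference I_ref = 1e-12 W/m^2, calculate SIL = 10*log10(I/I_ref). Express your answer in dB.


I / I_ref = 1.43e-03 / 1e-12 = 1.43e+09
SIL = 10 * log10(1.43e+09) = 91.553 dB


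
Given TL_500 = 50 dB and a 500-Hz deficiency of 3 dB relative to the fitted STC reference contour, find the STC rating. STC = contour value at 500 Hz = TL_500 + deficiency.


By ASTM E413, STC = value of the fitted reference contour at 500 Hz.
Contour value at 500 Hz = TL_500 + deficiency = 50 + 3 = 53
STC = 53


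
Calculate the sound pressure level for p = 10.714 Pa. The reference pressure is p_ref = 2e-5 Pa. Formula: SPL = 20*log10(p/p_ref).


p / p_ref = 10.714 / 2e-5 = 535700
SPL = 20 * log10(535700) = 114.58 dB


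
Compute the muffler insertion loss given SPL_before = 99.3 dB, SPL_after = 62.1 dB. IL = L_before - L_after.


Insertion loss = SPL without muffler - SPL with muffler
IL = 99.3 - 62.1 = 37.2 dB


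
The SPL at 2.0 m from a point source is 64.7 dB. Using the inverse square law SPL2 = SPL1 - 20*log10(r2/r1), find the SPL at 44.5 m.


r2/r1 = 44.5/2.0 = 22.25
Correction = 20*log10(22.25) = 26.9466 dB
SPL2 = 64.7 - 26.9466 = 37.753 dB


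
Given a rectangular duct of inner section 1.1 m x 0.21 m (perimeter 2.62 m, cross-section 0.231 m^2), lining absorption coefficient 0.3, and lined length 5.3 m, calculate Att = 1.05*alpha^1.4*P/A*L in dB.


alpha^1.4 = 0.3^1.4 = 0.18534
Attenuation rate = 1.05 * alpha^1.4 * P / A
= 1.05 * 0.18534 * 2.62 / 0.231 = 2.20723 dB/m
Total Att = 2.20723 * 5.3 = 11.698 dB


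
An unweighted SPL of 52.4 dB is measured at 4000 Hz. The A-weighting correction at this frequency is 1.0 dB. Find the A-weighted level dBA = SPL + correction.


A-weighting table: 4000 Hz -> 1.0 dB correction
SPL_A = SPL + correction = 52.4 + (1.0) = 53.4 dBA


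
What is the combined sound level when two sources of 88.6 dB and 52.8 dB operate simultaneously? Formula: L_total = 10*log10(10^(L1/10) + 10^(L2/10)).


10^(88.6/10) = 7.24436e+08
10^(52.8/10) = 190546
Sum = 7.24436e+08 + 190546 = 7.24627e+08
L_total = 10*log10(7.24627e+08) = 88.601 dB


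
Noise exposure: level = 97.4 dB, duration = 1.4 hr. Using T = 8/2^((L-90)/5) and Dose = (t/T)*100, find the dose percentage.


T_allowed = 8 / 2^((97.4 - 90)/5) = 2.86791 hr
Dose = 1.4 / 2.86791 * 100 = 48.816 %


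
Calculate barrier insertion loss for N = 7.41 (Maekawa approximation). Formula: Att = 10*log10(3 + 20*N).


3 + 20*N = 3 + 20*7.41 = 151.2
Att = 10*log10(151.2) = 21.796 dB


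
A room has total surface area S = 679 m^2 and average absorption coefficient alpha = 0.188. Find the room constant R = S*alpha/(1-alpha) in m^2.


R = 679 * 0.188 / (1 - 0.188) = 157.21 m^2


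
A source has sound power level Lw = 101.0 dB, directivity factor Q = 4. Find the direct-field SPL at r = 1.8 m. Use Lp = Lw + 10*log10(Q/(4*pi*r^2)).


4*pi*r^2 = 4*pi*1.8^2 = 40.715 m^2
Q / (4*pi*r^2) = 4 / 40.715 = 0.0982439
Lp = 101.0 + 10*log10(0.0982439) = 90.923 dB


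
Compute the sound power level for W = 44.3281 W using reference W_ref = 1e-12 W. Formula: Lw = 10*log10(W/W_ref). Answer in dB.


W / W_ref = 44.3281 / 1e-12 = 4.43281e+13
Lw = 10 * log10(4.43281e+13) = 136.47 dB


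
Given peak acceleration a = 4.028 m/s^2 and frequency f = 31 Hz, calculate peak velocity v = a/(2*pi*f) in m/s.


omega = 2*pi*f = 2*pi*31 = 194.779 rad/s
v = a / omega = 4.028 / 194.779 = 0.02068 m/s


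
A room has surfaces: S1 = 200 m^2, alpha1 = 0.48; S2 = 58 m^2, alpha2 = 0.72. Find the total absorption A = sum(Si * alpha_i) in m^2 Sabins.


200 * 0.48 = 96
58 * 0.72 = 41.76
A_total = 96 + 41.76 = 137.76 m^2


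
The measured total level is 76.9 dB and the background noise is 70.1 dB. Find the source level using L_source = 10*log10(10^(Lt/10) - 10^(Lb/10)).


10^(76.9/10) = 4.89779e+07
10^(70.1/10) = 1.02329e+07
Difference = 4.89779e+07 - 1.02329e+07 = 3.8745e+07
L_source = 10*log10(3.8745e+07) = 75.882 dB


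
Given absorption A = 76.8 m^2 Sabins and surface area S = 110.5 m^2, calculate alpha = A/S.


Absorption coefficient = absorbed power / incident power
alpha = A / S = 76.8 / 110.5 = 0.69502


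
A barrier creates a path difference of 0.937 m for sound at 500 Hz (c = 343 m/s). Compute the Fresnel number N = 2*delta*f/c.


N = 2*delta*f/c = 2*delta/lambda, where lambda = c/f
lambda = 343 / 500 = 0.686 m
N = 2 * 0.937 / 0.686 = 2.7318


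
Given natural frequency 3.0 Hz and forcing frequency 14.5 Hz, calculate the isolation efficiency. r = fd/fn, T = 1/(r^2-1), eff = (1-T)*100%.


r = 14.5 / 3.0 = 4.83333
r^2 - 1 = 4.83333^2 - 1 = 22.3611
T = 1/22.3611 = 0.0447205
Efficiency = (1 - 0.0447205)*100 = 95.528 %


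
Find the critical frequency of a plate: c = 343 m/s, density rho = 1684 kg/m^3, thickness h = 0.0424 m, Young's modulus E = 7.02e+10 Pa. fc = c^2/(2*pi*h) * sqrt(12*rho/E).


12*rho/E = 12*1684/7.02e+10 = 2.87863e-07
sqrt(12*rho/E) = sqrt(2.87863e-07) = 0.000536529
c^2/(2*pi*h) = 343^2/(2*pi*0.0424) = 441614
fc = 441614 * 0.000536529 = 236.94 Hz


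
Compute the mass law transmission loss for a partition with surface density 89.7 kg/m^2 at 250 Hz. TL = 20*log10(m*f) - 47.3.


m * f = 89.7 * 250 = 22425
20*log10(22425) = 87.0146 dB
TL = 87.0146 - 47.3 = 39.715 dB


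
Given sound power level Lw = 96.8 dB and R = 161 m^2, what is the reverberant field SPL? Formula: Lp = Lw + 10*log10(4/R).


4/R = 4/161 = 0.0248447
Lp = 96.8 + 10*log10(0.0248447) = 80.752 dB


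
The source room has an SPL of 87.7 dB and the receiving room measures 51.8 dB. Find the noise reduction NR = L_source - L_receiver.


NR = L_source - L_receiver (difference between source and receiving room levels)
NR = 87.7 - 51.8 = 35.9 dB


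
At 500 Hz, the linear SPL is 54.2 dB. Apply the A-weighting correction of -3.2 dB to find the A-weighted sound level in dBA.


A-weighting table: 500 Hz -> -3.2 dB correction
SPL_A = SPL + correction = 54.2 + (-3.2) = 51 dBA


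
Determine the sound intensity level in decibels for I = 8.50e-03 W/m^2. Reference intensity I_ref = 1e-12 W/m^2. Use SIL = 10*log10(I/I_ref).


I / I_ref = 8.50e-03 / 1e-12 = 8.5e+09
SIL = 10 * log10(8.5e+09) = 99.294 dB


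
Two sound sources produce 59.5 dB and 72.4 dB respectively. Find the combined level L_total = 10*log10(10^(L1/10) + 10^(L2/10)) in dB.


10^(59.5/10) = 891251
10^(72.4/10) = 1.7378e+07
Sum = 891251 + 1.7378e+07 = 1.82693e+07
L_total = 10*log10(1.82693e+07) = 72.617 dB


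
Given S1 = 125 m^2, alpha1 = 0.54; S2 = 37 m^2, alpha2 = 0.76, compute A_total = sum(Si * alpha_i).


125 * 0.54 = 67.5
37 * 0.76 = 28.12
A_total = 67.5 + 28.12 = 95.62 m^2


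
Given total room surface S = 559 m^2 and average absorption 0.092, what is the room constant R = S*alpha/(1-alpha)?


R = 559 * 0.092 / (1 - 0.092) = 56.639 m^2


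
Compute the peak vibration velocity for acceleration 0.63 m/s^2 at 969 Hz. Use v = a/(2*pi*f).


omega = 2*pi*f = 2*pi*969 = 6088.41 rad/s
v = a / omega = 0.63 / 6088.41 = 0.00010348 m/s


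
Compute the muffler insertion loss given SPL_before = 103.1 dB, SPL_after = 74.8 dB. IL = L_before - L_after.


Insertion loss = SPL without muffler - SPL with muffler
IL = 103.1 - 74.8 = 28.3 dB


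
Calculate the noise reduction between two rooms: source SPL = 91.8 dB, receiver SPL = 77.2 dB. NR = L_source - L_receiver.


NR = L_source - L_receiver (difference between source and receiving room levels)
NR = 91.8 - 77.2 = 14.6 dB


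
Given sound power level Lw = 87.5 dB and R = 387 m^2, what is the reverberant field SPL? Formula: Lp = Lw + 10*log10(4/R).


4/R = 4/387 = 0.0103359
Lp = 87.5 + 10*log10(0.0103359) = 67.643 dB


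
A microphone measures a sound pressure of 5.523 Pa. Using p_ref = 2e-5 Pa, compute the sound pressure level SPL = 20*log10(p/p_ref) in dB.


p / p_ref = 5.523 / 2e-5 = 276150
SPL = 20 * log10(276150) = 108.82 dB


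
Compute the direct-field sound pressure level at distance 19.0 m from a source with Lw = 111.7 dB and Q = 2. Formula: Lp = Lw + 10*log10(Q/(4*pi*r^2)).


4*pi*r^2 = 4*pi*19.0^2 = 4536.46 m^2
Q / (4*pi*r^2) = 2 / 4536.46 = 0.000440872
Lp = 111.7 + 10*log10(0.000440872) = 78.143 dB


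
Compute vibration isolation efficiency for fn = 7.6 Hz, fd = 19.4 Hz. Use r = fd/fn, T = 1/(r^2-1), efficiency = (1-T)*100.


r = 19.4 / 7.6 = 2.55263
r^2 - 1 = 2.55263^2 - 1 = 5.51592
T = 1/5.51592 = 0.181293
Efficiency = (1 - 0.181293)*100 = 81.871 %


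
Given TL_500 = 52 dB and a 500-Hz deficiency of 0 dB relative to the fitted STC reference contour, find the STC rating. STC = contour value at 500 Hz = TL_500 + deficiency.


By ASTM E413, STC = value of the fitted reference contour at 500 Hz.
Contour value at 500 Hz = TL_500 + deficiency = 52 + 0 = 52
STC = 52


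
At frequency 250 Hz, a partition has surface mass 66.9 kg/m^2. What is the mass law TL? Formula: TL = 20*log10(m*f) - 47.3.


m * f = 66.9 * 250 = 16725
20*log10(16725) = 84.4673 dB
TL = 84.4673 - 47.3 = 37.167 dB


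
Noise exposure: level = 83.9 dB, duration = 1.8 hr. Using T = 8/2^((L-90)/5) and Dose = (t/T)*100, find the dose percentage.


T_allowed = 8 / 2^((83.9 - 90)/5) = 18.6357 hr
Dose = 1.8 / 18.6357 * 100 = 9.6589 %


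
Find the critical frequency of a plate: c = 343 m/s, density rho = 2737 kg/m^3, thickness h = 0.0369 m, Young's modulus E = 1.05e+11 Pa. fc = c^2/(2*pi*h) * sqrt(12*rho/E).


12*rho/E = 12*2737/1.05e+11 = 3.128e-07
sqrt(12*rho/E) = sqrt(3.128e-07) = 0.000559285
c^2/(2*pi*h) = 343^2/(2*pi*0.0369) = 507437
fc = 507437 * 0.000559285 = 283.8 Hz


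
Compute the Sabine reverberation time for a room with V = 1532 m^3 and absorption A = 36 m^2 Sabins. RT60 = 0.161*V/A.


RT60 = 0.161 * 1532 / 36 = 6.8514 s


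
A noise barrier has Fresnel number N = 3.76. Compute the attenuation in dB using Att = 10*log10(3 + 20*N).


3 + 20*N = 3 + 20*3.76 = 78.2
Att = 10*log10(78.2) = 18.932 dB


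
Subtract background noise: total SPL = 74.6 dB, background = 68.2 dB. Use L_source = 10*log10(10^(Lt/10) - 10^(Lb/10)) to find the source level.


10^(74.6/10) = 2.88403e+07
10^(68.2/10) = 6.60693e+06
Difference = 2.88403e+07 - 6.60693e+06 = 2.22334e+07
L_source = 10*log10(2.22334e+07) = 73.47 dB


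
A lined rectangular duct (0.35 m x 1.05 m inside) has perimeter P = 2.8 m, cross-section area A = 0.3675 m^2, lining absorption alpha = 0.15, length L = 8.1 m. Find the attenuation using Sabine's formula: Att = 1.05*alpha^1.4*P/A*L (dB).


alpha^1.4 = 0.15^1.4 = 0.0702308
Attenuation rate = 1.05 * alpha^1.4 * P / A
= 1.05 * 0.0702308 * 2.8 / 0.3675 = 0.561846 dB/m
Total Att = 0.561846 * 8.1 = 4.551 dB


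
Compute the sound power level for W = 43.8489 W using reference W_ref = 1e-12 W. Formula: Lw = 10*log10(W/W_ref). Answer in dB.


W / W_ref = 43.8489 / 1e-12 = 4.38489e+13
Lw = 10 * log10(4.38489e+13) = 136.42 dB


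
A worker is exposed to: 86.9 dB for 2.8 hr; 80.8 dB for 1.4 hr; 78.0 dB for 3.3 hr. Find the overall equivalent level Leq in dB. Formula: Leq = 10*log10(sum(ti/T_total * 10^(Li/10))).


T_total = 2.8 + 1.4 + 3.3 = 7.5 hr
(2.8/7.5) * 10^(86.9/10) = 1.82851e+08
(1.4/7.5) * 10^(80.8/10) = 2.24423e+07
(3.3/7.5) * 10^(78.0/10) = 2.77621e+07
Sum = 1.82851e+08 + 2.24423e+07 + 2.77621e+07 = 2.33055e+08
Leq = 10*log10(2.33055e+08) = 83.675 dB


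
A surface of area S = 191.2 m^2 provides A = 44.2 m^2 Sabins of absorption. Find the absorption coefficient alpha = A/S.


Absorption coefficient = absorbed power / incident power
alpha = A / S = 44.2 / 191.2 = 0.23117


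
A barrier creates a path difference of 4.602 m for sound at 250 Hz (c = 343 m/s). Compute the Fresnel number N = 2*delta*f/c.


N = 2*delta*f/c = 2*delta/lambda, where lambda = c/f
lambda = 343 / 250 = 1.372 m
N = 2 * 4.602 / 1.372 = 6.7085


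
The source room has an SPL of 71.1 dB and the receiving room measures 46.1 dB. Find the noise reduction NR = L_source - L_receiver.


NR = L_source - L_receiver (difference between source and receiving room levels)
NR = 71.1 - 46.1 = 25 dB


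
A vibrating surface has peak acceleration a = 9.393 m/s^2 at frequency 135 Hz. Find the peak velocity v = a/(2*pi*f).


omega = 2*pi*f = 2*pi*135 = 848.23 rad/s
v = a / omega = 9.393 / 848.23 = 0.011074 m/s


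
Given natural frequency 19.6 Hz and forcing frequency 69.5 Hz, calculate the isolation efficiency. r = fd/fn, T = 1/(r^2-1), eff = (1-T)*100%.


r = 69.5 / 19.6 = 3.54592
r^2 - 1 = 3.54592^2 - 1 = 11.5735
T = 1/11.5735 = 0.0864043
Efficiency = (1 - 0.0864043)*100 = 91.36 %


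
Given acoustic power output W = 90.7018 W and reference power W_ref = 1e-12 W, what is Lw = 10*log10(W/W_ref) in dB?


W / W_ref = 90.7018 / 1e-12 = 9.07018e+13
Lw = 10 * log10(9.07018e+13) = 139.58 dB


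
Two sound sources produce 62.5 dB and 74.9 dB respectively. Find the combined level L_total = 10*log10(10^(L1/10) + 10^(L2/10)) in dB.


10^(62.5/10) = 1.77828e+06
10^(74.9/10) = 3.0903e+07
Sum = 1.77828e+06 + 3.0903e+07 = 3.26813e+07
L_total = 10*log10(3.26813e+07) = 75.143 dB


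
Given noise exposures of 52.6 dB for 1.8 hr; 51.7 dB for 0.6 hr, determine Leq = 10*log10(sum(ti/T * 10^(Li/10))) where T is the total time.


T_total = 1.8 + 0.6 = 2.4 hr
(1.8/2.4) * 10^(52.6/10) = 136478
(0.6/2.4) * 10^(51.7/10) = 36977.7
Sum = 136478 + 36977.7 = 173456
Leq = 10*log10(173456) = 52.392 dB


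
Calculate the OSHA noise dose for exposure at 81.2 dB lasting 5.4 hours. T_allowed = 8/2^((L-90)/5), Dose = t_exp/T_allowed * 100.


T_allowed = 8 / 2^((81.2 - 90)/5) = 27.0958 hr
Dose = 5.4 / 27.0958 * 100 = 19.929 %


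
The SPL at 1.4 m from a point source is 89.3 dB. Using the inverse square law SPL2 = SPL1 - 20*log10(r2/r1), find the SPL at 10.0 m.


r2/r1 = 10.0/1.4 = 7.14286
Correction = 20*log10(7.14286) = 17.0774 dB
SPL2 = 89.3 - 17.0774 = 72.223 dB


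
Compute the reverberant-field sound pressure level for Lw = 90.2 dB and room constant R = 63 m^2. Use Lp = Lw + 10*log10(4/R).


4/R = 4/63 = 0.0634921
Lp = 90.2 + 10*log10(0.0634921) = 78.227 dB


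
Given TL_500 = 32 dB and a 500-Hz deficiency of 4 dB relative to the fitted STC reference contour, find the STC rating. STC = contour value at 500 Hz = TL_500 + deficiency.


By ASTM E413, STC = value of the fitted reference contour at 500 Hz.
Contour value at 500 Hz = TL_500 + deficiency = 32 + 4 = 36
STC = 36


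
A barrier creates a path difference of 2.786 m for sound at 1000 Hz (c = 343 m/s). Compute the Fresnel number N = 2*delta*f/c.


N = 2*delta*f/c = 2*delta/lambda, where lambda = c/f
lambda = 343 / 1000 = 0.343 m
N = 2 * 2.786 / 0.343 = 16.245


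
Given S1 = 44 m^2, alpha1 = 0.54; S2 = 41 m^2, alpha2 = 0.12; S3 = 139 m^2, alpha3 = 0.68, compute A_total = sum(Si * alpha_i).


44 * 0.54 = 23.76
41 * 0.12 = 4.92
139 * 0.68 = 94.52
A_total = 23.76 + 4.92 + 94.52 = 123.2 m^2


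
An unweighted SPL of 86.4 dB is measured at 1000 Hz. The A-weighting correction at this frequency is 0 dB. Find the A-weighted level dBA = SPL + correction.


A-weighting table: 1000 Hz -> 0 dB correction
SPL_A = SPL + correction = 86.4 + (0) = 86.4 dBA


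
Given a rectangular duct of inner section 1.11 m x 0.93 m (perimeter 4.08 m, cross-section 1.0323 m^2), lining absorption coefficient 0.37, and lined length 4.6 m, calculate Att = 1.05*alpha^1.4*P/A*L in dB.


alpha^1.4 = 0.37^1.4 = 0.248589
Attenuation rate = 1.05 * alpha^1.4 * P / A
= 1.05 * 0.248589 * 4.08 / 1.0323 = 1.03163 dB/m
Total Att = 1.03163 * 4.6 = 4.7455 dB


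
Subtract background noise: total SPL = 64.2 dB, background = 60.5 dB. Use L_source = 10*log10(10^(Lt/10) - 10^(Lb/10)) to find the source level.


10^(64.2/10) = 2.63027e+06
10^(60.5/10) = 1.12202e+06
Difference = 2.63027e+06 - 1.12202e+06 = 1.50825e+06
L_source = 10*log10(1.50825e+06) = 61.785 dB


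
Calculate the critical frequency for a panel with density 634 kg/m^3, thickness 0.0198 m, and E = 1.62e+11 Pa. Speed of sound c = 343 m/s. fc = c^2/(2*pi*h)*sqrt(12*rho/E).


12*rho/E = 12*634/1.62e+11 = 4.6963e-08
sqrt(12*rho/E) = sqrt(4.6963e-08) = 0.000216709
c^2/(2*pi*h) = 343^2/(2*pi*0.0198) = 945678
fc = 945678 * 0.000216709 = 204.94 Hz


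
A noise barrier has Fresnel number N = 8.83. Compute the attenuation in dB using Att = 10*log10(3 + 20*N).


3 + 20*N = 3 + 20*8.83 = 179.6
Att = 10*log10(179.6) = 22.543 dB


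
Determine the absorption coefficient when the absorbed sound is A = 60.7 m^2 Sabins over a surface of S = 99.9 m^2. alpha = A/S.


Absorption coefficient = absorbed power / incident power
alpha = A / S = 60.7 / 99.9 = 0.60761


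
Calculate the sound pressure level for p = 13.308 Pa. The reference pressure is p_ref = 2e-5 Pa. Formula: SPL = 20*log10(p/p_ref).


p / p_ref = 13.308 / 2e-5 = 665400
SPL = 20 * log10(665400) = 116.46 dB


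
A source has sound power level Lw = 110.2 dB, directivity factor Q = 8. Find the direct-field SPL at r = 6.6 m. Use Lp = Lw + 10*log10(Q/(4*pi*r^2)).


4*pi*r^2 = 4*pi*6.6^2 = 547.391 m^2
Q / (4*pi*r^2) = 8 / 547.391 = 0.0146148
Lp = 110.2 + 10*log10(0.0146148) = 91.848 dB


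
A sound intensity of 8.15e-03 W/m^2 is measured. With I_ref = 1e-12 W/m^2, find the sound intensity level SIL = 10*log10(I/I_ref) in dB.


I / I_ref = 8.15e-03 / 1e-12 = 8.15e+09
SIL = 10 * log10(8.15e+09) = 99.112 dB


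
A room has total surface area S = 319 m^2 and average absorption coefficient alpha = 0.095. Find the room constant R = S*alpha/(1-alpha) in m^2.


R = 319 * 0.095 / (1 - 0.095) = 33.486 m^2


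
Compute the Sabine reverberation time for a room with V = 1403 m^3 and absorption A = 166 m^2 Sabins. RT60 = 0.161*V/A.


RT60 = 0.161 * 1403 / 166 = 1.3607 s


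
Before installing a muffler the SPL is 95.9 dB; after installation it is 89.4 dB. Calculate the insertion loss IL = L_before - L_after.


Insertion loss = SPL without muffler - SPL with muffler
IL = 95.9 - 89.4 = 6.5 dB


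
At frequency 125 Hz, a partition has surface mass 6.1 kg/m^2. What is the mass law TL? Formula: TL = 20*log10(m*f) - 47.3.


m * f = 6.1 * 125 = 762.5
20*log10(762.5) = 57.6448 dB
TL = 57.6448 - 47.3 = 10.345 dB


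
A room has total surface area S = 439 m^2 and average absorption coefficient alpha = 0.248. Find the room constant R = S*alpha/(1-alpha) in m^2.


R = 439 * 0.248 / (1 - 0.248) = 144.78 m^2


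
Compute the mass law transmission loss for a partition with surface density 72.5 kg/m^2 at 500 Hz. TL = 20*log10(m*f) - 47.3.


m * f = 72.5 * 500 = 36250
20*log10(36250) = 91.1862 dB
TL = 91.1862 - 47.3 = 43.886 dB


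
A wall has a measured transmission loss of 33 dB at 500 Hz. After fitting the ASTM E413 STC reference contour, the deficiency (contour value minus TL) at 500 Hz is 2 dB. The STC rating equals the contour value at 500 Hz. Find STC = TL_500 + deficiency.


By ASTM E413, STC = value of the fitted reference contour at 500 Hz.
Contour value at 500 Hz = TL_500 + deficiency = 33 + 2 = 35
STC = 35


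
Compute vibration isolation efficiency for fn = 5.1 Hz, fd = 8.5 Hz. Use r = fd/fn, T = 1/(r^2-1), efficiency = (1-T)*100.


r = 8.5 / 5.1 = 1.66667
r^2 - 1 = 1.66667^2 - 1 = 1.77779
T = 1/1.77779 = 0.562496
Efficiency = (1 - 0.562496)*100 = 43.75 %


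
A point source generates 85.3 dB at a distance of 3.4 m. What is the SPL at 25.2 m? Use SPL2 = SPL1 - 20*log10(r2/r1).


r2/r1 = 25.2/3.4 = 7.41176
Correction = 20*log10(7.41176) = 17.3984 dB
SPL2 = 85.3 - 17.3984 = 67.902 dB


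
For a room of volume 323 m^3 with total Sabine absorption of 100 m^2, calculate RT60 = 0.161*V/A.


RT60 = 0.161 * 323 / 100 = 0.52003 s


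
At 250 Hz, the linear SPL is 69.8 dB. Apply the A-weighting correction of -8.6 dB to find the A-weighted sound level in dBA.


A-weighting table: 250 Hz -> -8.6 dB correction
SPL_A = SPL + correction = 69.8 + (-8.6) = 61.2 dBA


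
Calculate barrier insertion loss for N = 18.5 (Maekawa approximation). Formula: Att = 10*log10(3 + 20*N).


3 + 20*N = 3 + 20*18.5 = 373
Att = 10*log10(373) = 25.717 dB
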